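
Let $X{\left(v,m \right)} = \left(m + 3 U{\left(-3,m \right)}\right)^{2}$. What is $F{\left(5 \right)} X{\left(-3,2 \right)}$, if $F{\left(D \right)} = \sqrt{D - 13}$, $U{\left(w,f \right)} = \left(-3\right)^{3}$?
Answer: $12482 i \sqrt{2} \approx 17652.0 i$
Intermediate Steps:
$U{\left(w,f \right)} = -27$
$F{\left(D \right)} = \sqrt{-13 + D}$
$X{\left(v,m \right)} = \left(-81 + m\right)^{2}$ ($X{\left(v,m \right)} = \left(m + 3 \left(-27\right)\right)^{2} = \left(m - 81\right)^{2} = \left(-81 + m\right)^{2}$)
$F{\left(5 \right)} X{\left(-3,2 \right)} = \sqrt{-13 + 5} \left(-81 + 2\right)^{2} = \sqrt{-8} \left(-79\right)^{2} = 2 i \sqrt{2} \cdot 6241 = 12482 i \sqrt{2}$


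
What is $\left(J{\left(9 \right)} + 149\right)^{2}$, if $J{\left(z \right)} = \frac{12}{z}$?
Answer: $\frac{203401}{9} \approx 22600.0$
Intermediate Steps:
$\left(J{\left(9 \right)} + 149\right)^{2} = \left(\frac{12}{9} + 149\right)^{2} = \left(12 \cdot \frac{1}{9} + 149\right)^{2} = \left(\frac{4}{3} + 149\right)^{2} = \left(\frac{451}{3}\right)^{2} = \frac{203401}{9}$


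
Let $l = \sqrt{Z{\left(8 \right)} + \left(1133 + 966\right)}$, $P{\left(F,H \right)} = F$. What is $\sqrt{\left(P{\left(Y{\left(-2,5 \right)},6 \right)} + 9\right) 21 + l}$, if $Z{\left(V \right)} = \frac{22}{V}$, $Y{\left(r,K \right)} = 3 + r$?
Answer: $\frac{\sqrt{840 + 2 \sqrt{8407}}}{2} \approx 15.995$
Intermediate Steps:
$l = \frac{\sqrt{8407}}{2}$ ($l = \sqrt{\frac{22}{8} + \left(1133 + 966\right)} = \sqrt{22 \cdot \frac{1}{8} + 2099} = \sqrt{\frac{11}{4} + 2099} = \sqrt{\frac{8407}{4}} = \frac{\sqrt{8407}}{2} \approx 45.845$)
$\sqrt{\left(P{\left(Y{\left(-2,5 \right)},6 \right)} + 9\right) 21 + l} = \sqrt{\left(\left(3 - 2\right) + 9\right) 21 + \frac{\sqrt{8407}}{2}} = \sqrt{\left(1 + 9\right) 21 + \frac{\sqrt{8407}}{2}} = \sqrt{10 \cdot 21 + \frac{\sqrt{8407}}{2}} = \sqrt{210 + \frac{\sqrt{8407}}{2}}$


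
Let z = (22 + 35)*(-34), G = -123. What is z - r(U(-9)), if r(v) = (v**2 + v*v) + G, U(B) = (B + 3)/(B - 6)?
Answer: -45383/25 ≈ -1815.3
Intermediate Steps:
U(B) = (3 + B)/(-6 + B)
r(v) = -123 + 2*v**2 (r(v) = (v**2 + v*v) - 123 = (v**2 + v**2) - 123 = 2*v**2 - 123 = -123 + 2*v**2)
z = -1938 (z = 57*(-34) = -1938)
z - r(U(-9)) = -1938 - (-123 + 2*((3 - 9)/(-6 - 9))**2) = -1938 - (-123 + 2*(-6/(-15))**2) = -1938 - (-123 + 2*(-1/15*(-6))**2) = -1938 - (-123 + 2*(2/5)**2) = -1938 - (-123 + 2*(4/25)) = -1938 - (-123 + 8/25) = -1938 - 1*(-3067/25) = -1938 + 3067/25 = -45383/25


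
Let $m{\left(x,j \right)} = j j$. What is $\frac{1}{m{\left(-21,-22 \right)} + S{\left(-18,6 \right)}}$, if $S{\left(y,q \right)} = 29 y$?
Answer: $- \frac{1}{38} \approx -0.026316$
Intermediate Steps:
$m{\left(x,j \right)} = j^{2}$
$\frac{1}{m{\left(-21,-22 \right)} + S{\left(-18,6 \right)}} = \frac{1}{\left(-22\right)^{2} + 29 \left(-18\right)} = \frac{1}{484 - 522} = \frac{1}{-38} = - \frac{1}{38}$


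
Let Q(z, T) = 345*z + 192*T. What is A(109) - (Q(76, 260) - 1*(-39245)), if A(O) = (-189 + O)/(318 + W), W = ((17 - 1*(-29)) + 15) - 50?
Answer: -37961745/329 ≈ -1.1539e+5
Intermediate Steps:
Q(z, T) = 192*T + 345*z
W = 11 (W = ((17 + 29) + 15) - 50 = (46 + 15) - 50 = 61 - 50 = 11)
A(O) = -27/47 + O/329 (A(O) = (-189 + O)/(318 + 11) = (-189 + O)/329 = (-189 + O)*(1/329) = -27/47 + O/329)
A(109) - (Q(76, 260) - 1*(-39245)) = (-27/47 + (1/329)*109) - ((192*260 + 345*76) - 1*(-39245)) = (-27/47 + 109/329) - ((49920 + 26220) + 39245) = -80/329 - (76140 + 39245) = -80/329 - 1*115385 = -80/329 - 115385 = -37961745/329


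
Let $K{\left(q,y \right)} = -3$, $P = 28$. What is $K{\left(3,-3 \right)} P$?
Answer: $-84$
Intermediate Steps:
$K{\left(3,-3 \right)} P = \left(-3\right) 28 = -84$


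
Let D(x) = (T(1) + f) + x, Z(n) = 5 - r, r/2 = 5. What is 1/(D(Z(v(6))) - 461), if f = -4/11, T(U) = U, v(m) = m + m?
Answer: -11/5119 ≈ -0.0021489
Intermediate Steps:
r = 10 (r = 2*5 = 10)
v(m) = 2*m
f = -4/11 (f = -4*1/11 = -4/11 ≈ -0.36364)
Z(n) = -5 (Z(n) = 5 - 1*10 = 5 - 10 = -5)
D(x) = 7/11 + x (D(x) = (1 - 4/11) + x = 7/11 + x)
1/(D(Z(v(6))) - 461) = 1/((7/11 - 5) - 461) = 1/(-48/11 - 461) = 1/(-5119/11) = -11/5119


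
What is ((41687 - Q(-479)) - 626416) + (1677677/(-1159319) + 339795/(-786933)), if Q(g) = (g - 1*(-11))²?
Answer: -11639217506202879/14481053629 ≈ -8.0376e+5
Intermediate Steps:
Q(g) = (11 + g)² (Q(g) = (g + 11)² = (11 + g)²)
((41687 - Q(-479)) - 626416) + (1677677/(-1159319) + 339795/(-786933)) = ((41687 - (11 - 479)²) - 626416) + (1677677/(-1159319) + 339795/(-786933)) = ((41687 - 1*(-468)²) - 626416) + (1677677*(-1/1159319) + 339795*(-1/786933)) = ((41687 - 1*219024) - 626416) + (-1677677/1159319 - 37755/87437) = ((41687 - 219024) - 626416) - 27208733242/14481053629 = (-177337 - 626416) - 27208733242/14481053629 = -803753 - 27208733242/14481053629 = -11639217506202879/14481053629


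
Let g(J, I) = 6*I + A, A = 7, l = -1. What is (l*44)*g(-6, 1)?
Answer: -572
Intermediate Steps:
g(J, I) = 7 + 6*I (g(J, I) = 6*I + 7 = 7 + 6*I)
(l*44)*g(-6, 1) = (-1*44)*(7 + 6*1) = -44*(7 + 6) = -44*13 = -572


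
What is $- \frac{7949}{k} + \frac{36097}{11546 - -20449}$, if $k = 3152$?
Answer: $- \frac{140550511}{100848240} \approx -1.3937$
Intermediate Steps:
$- \frac{7949}{k} + \frac{36097}{11546 - -20449} = - \frac{7949}{3152} + \frac{36097}{11546 - -20449} = \left(-7949\right) \frac{1}{3152} + \frac{36097}{11546 + 20449} = - \frac{7949}{3152} + \frac{36097}{31995} = - \frac{140550511}{100848240}$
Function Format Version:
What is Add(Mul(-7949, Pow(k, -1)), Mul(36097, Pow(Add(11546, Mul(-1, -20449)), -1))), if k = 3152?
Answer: Rational(-140550511, 100848240) ≈ -1.3937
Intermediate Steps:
Add(Mul(-7949, Pow(k, -1)), Mul(36097, Pow(Add(11546, Mul(-1, -20449)), -1))) = Add(Mul(-7949, Pow(3152, -1)), Mul(36097, Pow(Add(11546, Mul(-1, -20449)), -1))) = Add(Mul(-7949, Rational(1, 3152)), Mul(36097, Pow(Add(11546, 20449), -1))) = Add(Rational(-7949, 3152), Mul(36097, Pow(31995, -1))) = Add(Rational(-7949, 3152), Mul(36097, Rational(1, 31995))) = Add(Rational(-7949, 3152), Rational(36097, 31995)) = Rational(-140550511, 100848240)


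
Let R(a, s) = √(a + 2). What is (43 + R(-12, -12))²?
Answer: (43 + I*√10)² ≈ 1839.0 + 271.96*I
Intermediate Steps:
R(a, s) = √(2 + a)
(43 + R(-12, -12))² = (43 + √(2 - 12))² = (43 + √(-10))² = (43 + I*√10)²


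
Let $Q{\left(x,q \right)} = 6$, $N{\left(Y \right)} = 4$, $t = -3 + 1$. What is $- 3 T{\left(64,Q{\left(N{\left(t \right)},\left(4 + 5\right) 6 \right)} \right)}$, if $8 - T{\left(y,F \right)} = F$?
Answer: $-6$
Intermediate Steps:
$t = -2$
$T{\left(y,F \right)} = 8 - F$
$- 3 T{\left(64,Q{\left(N{\left(t \right)},\left(4 + 5\right) 6 \right)} \right)} = - 3 \left(8 - 6\right) = \left(-3\right) 2 = -6$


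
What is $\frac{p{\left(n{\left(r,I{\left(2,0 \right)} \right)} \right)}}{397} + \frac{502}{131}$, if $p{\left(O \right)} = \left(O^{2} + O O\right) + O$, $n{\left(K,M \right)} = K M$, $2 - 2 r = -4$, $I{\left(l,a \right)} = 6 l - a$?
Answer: $\frac{543562}{52007} \approx 10.452$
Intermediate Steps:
$I{\left(l,a \right)} = - a + 6 l$
$r = 3$ ($r = 1 - -2 = 1 + 2 = 3$)
$p{\left(O \right)} = O + 2 O^{2}$ ($p{\left(O \right)} = \left(O^{2} + O^{2}\right) + O = 2 O^{2} + O = O + 2 O^{2}$)
$\frac{p{\left(n{\left(r,I{\left(2,0 \right)} \right)} \right)}}{397} + \frac{502}{131} = \frac{3 \left(\left(-1\right) 0 + 6 \cdot 2\right) \left(1 + 2 \cdot 3 \left(\left(-1\right) 0 + 6 \cdot 2\right)\right)}{397} + \frac{502}{131} = 3 \left(0 + 12\right) \left(1 + 2 \cdot 3 \left(0 + 12\right)\right) \frac{1}{397} + 502 \cdot \frac{1}{131} = 3 \cdot 12 \left(1 + 2 \cdot 3 \cdot 12\right) \frac{1}{397} + \frac{502}{131} = 36 \left(1 + 2 \cdot 36\right) \frac{1}{397} + \frac{502}{131} = 36 \left(1 + 72\right) \frac{1}{397} + \frac{502}{131} = 36 \cdot 73 \cdot \frac{1}{397} + \frac{502}{131} = 2628 \cdot \frac{1}{397} + \frac{502}{131} = \frac{2628}{397} + \frac{502}{131} = \frac{543562}{52007}$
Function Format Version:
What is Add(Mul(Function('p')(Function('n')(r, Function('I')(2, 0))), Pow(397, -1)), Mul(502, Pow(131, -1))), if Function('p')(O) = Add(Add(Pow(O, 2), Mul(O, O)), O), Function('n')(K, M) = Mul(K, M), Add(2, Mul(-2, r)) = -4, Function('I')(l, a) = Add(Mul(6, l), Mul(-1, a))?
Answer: Rational(543562, 52007) ≈ 10.452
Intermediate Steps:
Function('I')(l, a) = Add(Mul(-1, a), Mul(6, l))
r = 3 (r = Add(1, Mul(Rational(-1, 2), -4)) = Add(1, 2) = 3)
Function('p')(O) = Add(O, Mul(2, Pow(O, 2))) (Function('p')(O) = Add(Add(Pow(O, 2), Pow(O, 2)), O) = Add(Mul(2, Pow(O, 2)), O) = Add(O, Mul(2, Pow(O, 2))))
Add(Mul(Function('p')(Function('n')(r, Function('I')(2, 0))), Pow(397, -1)), Mul(502, Pow(131, -1))) = Add(Mul(Mul(Mul(3, Add(Mul(-1, 0), Mul(6, 2))), Add(1, Mul(2, Mul(3, Add(Mul(-1, 0), Mul(6, 2)))))), Pow(397, -1)), Mul(502, Pow(131, -1))) = Add(Mul(Mul(Mul(3, Add(0, 12)), Add(1, Mul(2, Mul(3, Add(0, 12))))), Rational(1, 397)), Mul(502, Rational(1, 131))) = Add(Mul(Mul(Mul(3, 12), Add(1, Mul(2, Mul(3, 12)))), Rational(1, 397)), Rational(502, 131)) = Add(Mul(Mul(36, Add(1, Mul(2, 36))), Rational(1, 397)), Rational(502, 131)) = Add(Mul(Mul(36, Add(1, 72)), Rational(1, 397)), Rational(502, 131)) = Add(Mul(Mul(36, 73), Rational(1, 397)), Rational(502, 131)) = Add(Mul(2628, Rational(1, 397)), Rational(502, 131)) = Add(Rational(2628, 397), Rational(502, 131)) = Rational(543562, 52007)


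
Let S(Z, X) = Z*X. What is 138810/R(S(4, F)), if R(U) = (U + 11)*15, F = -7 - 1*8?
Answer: -1322/7 ≈ -188.86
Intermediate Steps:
F = -15 (F = -7 - 8 = -15)
S(Z, X) = X*Z
R(U) = 165 + 15*U (R(U) = (11 + U)*15 = 165 + 15*U)
138810/R(S(4, F)) = 138810/(165 + 15*(-15*4)) = 138810/(165 + 15*(-60)) = 138810/(165 - 900) = 138810/(-735) = 138810*(-1/735) = -1322/7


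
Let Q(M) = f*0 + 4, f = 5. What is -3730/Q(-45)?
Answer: -1865/2 ≈ -932.50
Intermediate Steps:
Q(M) = 4 (Q(M) = 5*0 + 4 = 0 + 4 = 4)
-3730/Q(-45) = -3730/4 = -3730*¼ = -1865/2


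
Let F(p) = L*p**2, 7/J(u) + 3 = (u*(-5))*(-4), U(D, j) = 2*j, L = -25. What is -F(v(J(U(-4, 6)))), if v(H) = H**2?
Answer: 60025/3154956561 ≈ 1.9026e-5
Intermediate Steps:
J(u) = 7/(-3 + 20*u) (J(u) = 7/(-3 + (u*(-5))*(-4)) = 7/(-3 - 5*u*(-4)) = 7/(-3 + 20*u))
F(p) = -25*p**2
-F(v(J(U(-4, 6)))) = -(-25)*((7/(-3 + 20*(2*6)))**2)**2 = -(-25)*((7/(-3 + 20*12))**2)**2 = -(-25)*((7/(-3 + 240))**2)**2 = -(-25)*((7/237)**2)**2 = -(-25)*(49/56169)**2 = -(-25)*2401/3154956561 = -1*(-60025/3154956561) = 60025/3154956561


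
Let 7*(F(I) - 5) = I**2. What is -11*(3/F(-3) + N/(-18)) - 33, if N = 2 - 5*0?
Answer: -1333/36 ≈ -37.028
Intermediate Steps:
N = 2 (N = 2 + 0 = 2)
F(I) = 5 + I**2/7
-11*(3/F(-3) + N/(-18)) - 33 = -11*(3/(5 + (1/7)*(-3)**2) + 2/(-18)) - 33 = -11*(3/(5 + (1/7)*9) + 2*(-1/18)) - 33 = -11*(3/(5 + 9/7) - 1/9) - 33 = -11*(3/(44/7) - 1/9) - 33 = -11*(3*(7/44) - 1/9) - 33 = -11*(21/44 - 1/9) - 33 = -11*145/396 - 33 = -145/36 - 33 = -1333/36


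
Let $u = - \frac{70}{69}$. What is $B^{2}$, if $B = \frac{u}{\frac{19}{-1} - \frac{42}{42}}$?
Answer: $\frac{49}{19044} \approx 0.002573$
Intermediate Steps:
$u = - \frac{70}{69}$ ($u = \left(-70\right) \frac{1}{69} = - \frac{70}{69} \approx -1.0145$)
$B = \frac{7}{138}$ ($B = - \frac{70}{69 \left(\frac{19}{-1} - \frac{42}{42}\right)} = - \frac{70}{69 \left(19 \left(-1\right) - 1\right)} = - \frac{70}{69 \left(-19 - 1\right)} = - \frac{70}{69 \left(-20\right)} = \left(- \frac{70}{69}\right) \left(- \frac{1}{20}\right) = \frac{7}{138} \approx 0.050725$)
$B^{2} = \left(\frac{7}{138}\right)^{2} = \frac{49}{19044}$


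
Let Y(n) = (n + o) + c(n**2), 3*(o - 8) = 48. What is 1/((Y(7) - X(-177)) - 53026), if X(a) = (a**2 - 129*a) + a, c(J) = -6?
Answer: -1/106986 ≈ -9.3470e-6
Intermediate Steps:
o = 24 (o = 8 + (1/3)*48 = 8 + 16 = 24)
X(a) = a**2 - 128*a
Y(n) = 18 + n (Y(n) = (n + 24) - 6 = (24 + n) - 6 = 18 + n)
1/((Y(7) - X(-177)) - 53026) = 1/(((18 + 7) - (-177)*(-128 - 177)) - 53026) = 1/((25 - (-177)*(-305)) - 53026) = 1/((25 - 1*53985) - 53026) = 1/((25 - 53985) - 53026) = 1/(-53960 - 53026) = 1/(-106986) = -1/106986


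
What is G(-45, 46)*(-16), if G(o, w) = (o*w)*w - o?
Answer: 1522800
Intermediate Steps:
G(o, w) = -o + o*w² (G(o, w) = o*w² - o = -o + o*w²)
G(-45, 46)*(-16) = -45*(-1 + 46²)*(-16) = -45*(-1 + 2116)*(-16) = -45*2115*(-16) = -95175*(-16) = 1522800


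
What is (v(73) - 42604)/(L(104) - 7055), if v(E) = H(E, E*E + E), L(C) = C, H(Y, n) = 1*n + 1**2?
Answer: 37201/6951 ≈ 5.3519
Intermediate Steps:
H(Y, n) = 1 + n (H(Y, n) = n + 1 = 1 + n)
v(E) = 1 + E + E**2 (v(E) = 1 + (E*E + E) = 1 + (E**2 + E) = 1 + (E + E**2) = 1 + E + E**2)
(v(73) - 42604)/(L(104) - 7055) = ((1 + 73*(1 + 73)) - 42604)/(104 - 7055) = ((1 + 73*74) - 42604)/(-6951) = ((1 + 5402) - 42604)*(-1/6951) = (5403 - 42604)*(-1/6951) = -37201*(-1/6951) = 37201/6951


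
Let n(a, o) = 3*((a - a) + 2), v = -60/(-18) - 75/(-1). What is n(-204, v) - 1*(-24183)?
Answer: 24189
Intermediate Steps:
v = 235/3 (v = -60*(-1/18) - 75*(-1) = 10/3 + 75 = 235/3 ≈ 78.333)
n(a, o) = 6 (n(a, o) = 3*(0 + 2) = 3*2 = 6)
n(-204, v) - 1*(-24183) = 6 - 1*(-24183) = 6 + 24183 = 24189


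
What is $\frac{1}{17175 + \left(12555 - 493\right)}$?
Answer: $\frac{1}{29237} \approx 3.4203 \cdot 10^{-5}$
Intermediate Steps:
$\frac{1}{17175 + \left(12555 - 493\right)} = \frac{1}{17175 + 12062} = \frac{1}{29237}$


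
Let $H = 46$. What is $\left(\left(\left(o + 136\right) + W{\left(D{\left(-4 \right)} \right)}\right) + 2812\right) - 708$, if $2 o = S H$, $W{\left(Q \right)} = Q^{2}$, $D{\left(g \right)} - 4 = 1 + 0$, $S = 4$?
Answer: $2357$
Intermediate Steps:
$D{\left(g \right)} = 5$ ($D{\left(g \right)} = 4 + \left(1 + 0\right) = 4 + 1 = 5$)
$o = 92$ ($o = \frac{4 \cdot 46}{2} = \frac{1}{2} \cdot 184 = 92$)
$\left(\left(\left(o + 136\right) + W{\left(D{\left(-4 \right)} \right)}\right) + 2812\right) - 708 = \left(\left(\left(92 + 136\right) + 5^{2}\right) + 2812\right) - 708 = \left(\left(228 + 25\right) + 2812\right) - 708 = \left(253 + 2812\right) - 708 = 3065 - 708 = 2357$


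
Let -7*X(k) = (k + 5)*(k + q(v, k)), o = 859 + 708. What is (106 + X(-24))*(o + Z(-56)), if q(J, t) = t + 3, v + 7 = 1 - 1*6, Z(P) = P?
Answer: -170743/7 ≈ -24392.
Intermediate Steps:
v = -12 (v = -7 + (1 - 1*6) = -7 + (1 - 6) = -7 - 5 = -12)
q(J, t) = 3 + t
o = 1567
X(k) = -(3 + 2*k)*(5 + k)/7 (X(k) = -(k + 5)*(k + (3 + k))/7 = -(5 + k)*(3 + 2*k)/7 = -(3 + 2*k)*(5 + k)/7)
(106 + X(-24))*(o + Z(-56)) = (106 + (-15/7 - 13/7*(-24) - 2/7*(-24)**2))*(1567 - 56) = (106 + (-15/7 + 312/7 - 2/7*576))*1511 = (106 + (-15/7 + 312/7 - 1152/7))*1511 = (106 - 855/7)*1511 = -113/7*1511 = -170743/7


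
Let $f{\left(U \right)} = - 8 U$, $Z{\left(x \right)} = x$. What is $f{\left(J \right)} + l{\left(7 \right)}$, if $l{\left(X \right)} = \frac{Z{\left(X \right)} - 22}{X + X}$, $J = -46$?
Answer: $\frac{5137}{14} \approx 366.93$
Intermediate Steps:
$l{\left(X \right)} = \frac{-22 + X}{2 X}$ ($l{\left(X \right)} = \frac{X - 22}{X + X} = \frac{-22 + X}{2 X}$)
$f{\left(J \right)} + l{\left(7 \right)} = \left(-8\right) \left(-46\right) + \frac{-22 + 7}{2 \cdot 7} = 368 + \frac{1}{2} \cdot \frac{1}{7} \left(-15\right) = 368 - \frac{15}{14} = \frac{5137}{14}$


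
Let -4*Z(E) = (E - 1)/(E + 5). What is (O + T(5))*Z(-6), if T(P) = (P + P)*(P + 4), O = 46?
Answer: -238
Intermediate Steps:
T(P) = 2*P*(4 + P) (T(P) = (2*P)*(4 + P) = 2*P*(4 + P))
Z(E) = -(-1 + E)/(4*(5 + E)) (Z(E) = -(E - 1)/(4*(E + 5)) = -(-1 + E)/(4*(5 + E)))
(O + T(5))*Z(-6) = (46 + 2*5*(4 + 5))*((1 - 1*(-6))/(4*(5 - 6))) = (46 + 2*5*9)*((¼)*(1 + 6)/(-1)) = (46 + 90)*((¼)*(-1)*7) = 136*(-7/4) = -238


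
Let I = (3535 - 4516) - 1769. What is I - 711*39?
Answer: -30479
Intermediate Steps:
I = -2750 (I = -981 - 1769 = -2750)
I - 711*39 = -2750 - 711*39 = -2750 - 1*27729 = -2750 - 27729 = -30479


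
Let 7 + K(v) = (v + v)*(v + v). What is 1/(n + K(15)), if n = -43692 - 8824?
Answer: -1/51623 ≈ -1.9371e-5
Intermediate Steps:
n = -52516
K(v) = -7 + 4*v**2 (K(v) = -7 + (v + v)*(v + v) = -7 + (2*v)*(2*v) = -7 + 4*v**2)
1/(n + K(15)) = 1/(-52516 + (-7 + 4*15**2)) = 1/(-52516 + (-7 + 4*225)) = 1/(-52516 + (-7 + 900)) = 1/(-52516 + 893) = 1/(-51623) = -1/51623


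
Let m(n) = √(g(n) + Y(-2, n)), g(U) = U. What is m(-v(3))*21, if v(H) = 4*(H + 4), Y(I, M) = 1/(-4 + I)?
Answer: 91*I*√6/2 ≈ 111.45*I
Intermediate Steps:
v(H) = 16 + 4*H (v(H) = 4*(4 + H) = 16 + 4*H)
m(n) = √(-⅙ + n) (m(n) = √(n + 1/(-4 - 2)) = √(n + 1/(-6)) = √(n - ⅙) = √(-⅙ + n))
m(-v(3))*21 = (√(-6 + 36*(-(16 + 4*3)))/6)*21 = (√(-6 + 36*(-(16 + 12)))/6)*21 = (√(-6 + 36*(-1*28))/6)*21 = (√(-6 + 36*(-28))/6)*21 = (√(-6 - 1008)/6)*21 = (√(-1014)/6)*21 = ((13*I*√6)/6)*21 = (13*I*√6/6)*21 = 91*I*√6/2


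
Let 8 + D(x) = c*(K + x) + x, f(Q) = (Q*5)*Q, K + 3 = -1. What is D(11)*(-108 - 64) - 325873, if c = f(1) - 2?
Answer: -330001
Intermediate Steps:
K = -4 (K = -3 - 1 = -4)
f(Q) = 5*Q² (f(Q) = (5*Q)*Q = 5*Q²)
c = 3 (c = 5*1² - 2 = 5*1 - 2 = 5 - 2 = 3)
D(x) = -20 + 4*x (D(x) = -8 + (3*(-4 + x) + x) = -8 + ((-12 + 3*x) + x) = -8 + (-12 + 4*x) = -20 + 4*x)
D(11)*(-108 - 64) - 325873 = (-20 + 4*11)*(-108 - 64) - 325873 = (-20 + 44)*(-172) - 325873 = 24*(-172) - 325873 = -4128 - 325873 = -330001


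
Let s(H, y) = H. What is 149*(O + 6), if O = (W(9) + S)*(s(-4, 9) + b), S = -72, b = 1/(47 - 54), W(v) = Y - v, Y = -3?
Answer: 52746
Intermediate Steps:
W(v) = -3 - v
b = -⅐ (b = 1/(-7) = -⅐ ≈ -0.14286)
O = 348 (O = ((-3 - 1*9) - 72)*(-4 - ⅐) = ((-3 - 9) - 72)*(-29/7) = (-12 - 72)*(-29/7) = -84*(-29/7) = 348)
149*(O + 6) = 149*(348 + 6) = 149*354 = 52746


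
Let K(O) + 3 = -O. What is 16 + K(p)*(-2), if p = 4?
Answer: 30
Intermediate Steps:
K(O) = -3 - O
16 + K(p)*(-2) = 16 + (-3 - 1*4)*(-2) = 16 + (-3 - 4)*(-2) = 16 - 7*(-2) = 16 + 14 = 30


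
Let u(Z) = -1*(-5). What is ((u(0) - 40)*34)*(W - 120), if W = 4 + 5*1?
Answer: 132090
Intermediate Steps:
u(Z) = 5
W = 9 (W = 4 + 5 = 9)
((u(0) - 40)*34)*(W - 120) = ((5 - 40)*34)*(9 - 120) = -35*34*(-111) = -1190*(-111) = 132090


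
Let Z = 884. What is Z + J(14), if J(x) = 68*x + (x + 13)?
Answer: 1863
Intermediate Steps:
J(x) = 13 + 69*x (J(x) = 68*x + (13 + x) = 13 + 69*x)
Z + J(14) = 884 + (13 + 69*14) = 884 + (13 + 966) = 884 + 979 = 1863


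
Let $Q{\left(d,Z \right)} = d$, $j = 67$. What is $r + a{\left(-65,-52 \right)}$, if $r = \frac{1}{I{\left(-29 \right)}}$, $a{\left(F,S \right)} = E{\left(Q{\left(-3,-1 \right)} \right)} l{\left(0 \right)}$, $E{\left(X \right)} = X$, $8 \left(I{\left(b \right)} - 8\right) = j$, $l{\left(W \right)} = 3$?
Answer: $- \frac{1171}{131} \approx -8.9389$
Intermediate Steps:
$I{\left(b \right)} = \frac{131}{8}$ ($I{\left(b \right)} = 8 + \frac{1}{8} \cdot 67 = 8 + \frac{67}{8} = \frac{131}{8}$)
$a{\left(F,S \right)} = -9$ ($a{\left(F,S \right)} = \left(-3\right) 3 = -9$)
$r = \frac{8}{131}$ ($r = \frac{1}{\frac{131}{8}} = \frac{8}{131} \approx 0.061069$)
$r + a{\left(-65,-52 \right)} = \frac{8}{131} - 9 = - \frac{1171}{131}$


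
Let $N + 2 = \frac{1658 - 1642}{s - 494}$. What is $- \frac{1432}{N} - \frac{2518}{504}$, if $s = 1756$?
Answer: $\frac{37687733}{52668} \approx 715.57$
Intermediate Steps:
$N = - \frac{1254}{631}$ ($N = -2 + \frac{1658 - 1642}{1756 - 494} = -2 + \frac{16}{1262} = -2 + 16 \cdot \frac{1}{1262} = -2 + \frac{8}{631} = - \frac{1254}{631} \approx -1.9873$)
$- \frac{1432}{N} - \frac{2518}{504} = - \frac{1432}{- \frac{1254}{631}} - \frac{2518}{504} = \left(-1432\right) \left(- \frac{631}{1254}\right) - \frac{1259}{252} = \frac{451796}{627} - \frac{1259}{252} = \frac{37687733}{52668}$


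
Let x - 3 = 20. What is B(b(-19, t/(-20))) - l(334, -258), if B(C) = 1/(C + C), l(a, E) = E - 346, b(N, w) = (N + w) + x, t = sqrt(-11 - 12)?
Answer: 3880292/6423 + 10*I*sqrt(23)/6423 ≈ 604.13 + 0.0074667*I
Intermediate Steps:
x = 23 (x = 3 + 20 = 23)
t = I*sqrt(23) (t = sqrt(-23) = I*sqrt(23) ≈ 4.7958*I)
b(N, w) = 23 + N + w (b(N, w) = (N + w) + 23 = 23 + N + w)
l(a, E) = -346 + E
B(C) = 1/(2*C)
B(b(-19, t/(-20))) - l(334, -258) = 1/(2*(23 - 19 + (I*sqrt(23))/(-20))) - (-346 - 258) = 1/(2*(23 - 19 + (I*sqrt(23))*(-1/20))) - 1*(-604) = 1/(2*(23 - 19 - I*sqrt(23)/20)) + 604 = 1/(2*(4 - I*sqrt(23)/20)) + 604 = 604 + 1/(2*(4 - I*sqrt(23)/20))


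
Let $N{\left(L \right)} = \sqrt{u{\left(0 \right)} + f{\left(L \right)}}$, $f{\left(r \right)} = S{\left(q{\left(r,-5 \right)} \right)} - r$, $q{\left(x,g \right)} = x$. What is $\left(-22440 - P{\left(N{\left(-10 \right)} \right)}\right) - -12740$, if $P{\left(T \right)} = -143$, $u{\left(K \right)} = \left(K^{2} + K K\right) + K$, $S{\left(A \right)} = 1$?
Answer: $-9557$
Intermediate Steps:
$f{\left(r \right)} = 1 - r$
$u{\left(K \right)} = K + 2 K^{2}$ ($u{\left(K \right)} = \left(K^{2} + K^{2}\right) + K = 2 K^{2} + K = K + 2 K^{2}$)
$N{\left(L \right)} = \sqrt{1 - L}$ ($N{\left(L \right)} = \sqrt{0 \left(1 + 2 \cdot 0\right) - \left(-1 + L\right)} = \sqrt{0 \left(1 + 0\right) - \left(-1 + L\right)} = \sqrt{0 \cdot 1 - \left(-1 + L\right)} = \sqrt{0 - \left(-1 + L\right)} = \sqrt{1 - L}$)
$\left(-22440 - P{\left(N{\left(-10 \right)} \right)}\right) - -12740 = \left(-22440 - -143\right) - -12740 = \left(-22440 + 143\right) + 12740 = -22297 + 12740 = -9557$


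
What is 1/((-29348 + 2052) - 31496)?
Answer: -1/58792 ≈ -1.7009e-5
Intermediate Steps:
1/((-29348 + 2052) - 31496) = 1/(-27296 - 31496) = 1/(-58792) = -1/58792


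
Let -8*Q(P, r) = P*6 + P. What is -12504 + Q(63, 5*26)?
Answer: -100473/8 ≈ -12559.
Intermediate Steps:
Q(P, r) = -7*P/8 (Q(P, r) = -(P*6 + P)/8 = -(6*P + P)/8 = -7*P/8)
-12504 + Q(63, 5*26) = -12504 - 7/8*63 = -12504 - 441/8 = -100473/8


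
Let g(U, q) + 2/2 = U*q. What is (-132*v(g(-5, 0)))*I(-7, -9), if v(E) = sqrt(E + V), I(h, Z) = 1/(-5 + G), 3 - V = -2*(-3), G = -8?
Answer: 264*I/13 ≈ 20.308*I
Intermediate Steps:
g(U, q) = -1 + U*q
V = -3 (V = 3 - (-2)*(-3) = 3 - 1*6 = 3 - 6 = -3)
I(h, Z) = -1/13 (I(h, Z) = 1/(-5 - 8) = 1/(-13) = -1/13)
v(E) = sqrt(-3 + E) (v(E) = sqrt(E - 3) = sqrt(-3 + E))
(-132*v(g(-5, 0)))*I(-7, -9) = -132*sqrt(-3 + (-1 - 5*0))*(-1/13) = -132*sqrt(-3 + (-1 + 0))*(-1/13) = -132*sqrt(-3 - 1)*(-1/13) = -264*I*(-1/13) = 264*I/13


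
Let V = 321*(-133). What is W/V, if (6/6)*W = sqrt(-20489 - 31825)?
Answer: -I*sqrt(52314)/42693 ≈ -0.0053574*I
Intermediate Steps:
V = -42693
W = I*sqrt(52314) (W = sqrt(-20489 - 31825) = sqrt(-52314) = I*sqrt(52314) ≈ 228.72*I)
W/V = (I*sqrt(52314))/(-42693) = (I*sqrt(52314))*(-1/42693) = -I*sqrt(52314)/42693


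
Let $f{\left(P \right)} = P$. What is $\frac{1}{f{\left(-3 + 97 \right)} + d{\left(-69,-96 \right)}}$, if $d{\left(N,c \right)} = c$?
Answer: $- \frac{1}{2} \approx -0.5$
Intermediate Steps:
$\frac{1}{f{\left(-3 + 97 \right)} + d{\left(-69,-96 \right)}} = \frac{1}{\left(-3 + 97\right) - 96} = \frac{1}{94 - 96} = \frac{1}{-2} = - \frac{1}{2}$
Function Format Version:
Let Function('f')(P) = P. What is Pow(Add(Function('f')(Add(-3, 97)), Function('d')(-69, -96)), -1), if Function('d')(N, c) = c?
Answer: Rational(-1, 2) ≈ -0.50000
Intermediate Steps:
Pow(Add(Function('f')(Add(-3, 97)), Function('d')(-69, -96)), -1) = Pow(Add(Add(-3, 97), -96), -1) = Pow(Add(94, -96), -1) = Pow(-2, -1) = Rational(-1, 2)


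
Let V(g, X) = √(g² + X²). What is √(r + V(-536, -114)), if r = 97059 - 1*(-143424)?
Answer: √(240483 + 2*√75073) ≈ 490.95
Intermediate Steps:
V(g, X) = √(X² + g²)
r = 240483 (r = 97059 + 143424 = 240483)
√(r + V(-536, -114)) = √(240483 + √((-114)² + (-536)²)) = √(240483 + √(12996 + 287296)) = √(240483 + √300292) = √(240483 + 2*√75073)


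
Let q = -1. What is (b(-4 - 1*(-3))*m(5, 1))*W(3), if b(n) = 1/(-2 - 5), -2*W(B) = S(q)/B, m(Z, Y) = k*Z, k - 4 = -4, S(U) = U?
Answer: 0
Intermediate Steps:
k = 0 (k = 4 - 4 = 0)
m(Z, Y) = 0 (m(Z, Y) = 0*Z = 0)
W(B) = 1/(2*B) (W(B) = -(-1)/(2*B) = 1/(2*B))
b(n) = -⅐ (b(n) = 1/(-7) = -⅐)
(b(-4 - 1*(-3))*m(5, 1))*W(3) = (-⅐*0)*((½)/3) = 0*((½)*(⅓)) = 0*(⅙) = 0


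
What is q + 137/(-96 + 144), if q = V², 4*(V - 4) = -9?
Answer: 71/12 ≈ 5.9167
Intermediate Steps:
V = 7/4 (V = 4 + (¼)*(-9) = 4 - 9/4 = 7/4 ≈ 1.7500)
q = 49/16 (q = (7/4)² = 49/16 ≈ 3.0625)
q + 137/(-96 + 144) = 49/16 + 137/(-96 + 144) = 49/16 + 137/48 = 71/12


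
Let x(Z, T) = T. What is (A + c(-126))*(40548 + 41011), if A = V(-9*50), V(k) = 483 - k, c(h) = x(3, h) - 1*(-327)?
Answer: 92487906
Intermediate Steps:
c(h) = 327 + h (c(h) = h - 1*(-327) = h + 327 = 327 + h)
A = 933 (A = 483 - (-9)*50 = 483 - 1*(-450) = 483 + 450 = 933)
(A + c(-126))*(40548 + 41011) = (933 + (327 - 126))*(40548 + 41011) = (933 + 201)*81559 = 1134*81559 = 92487906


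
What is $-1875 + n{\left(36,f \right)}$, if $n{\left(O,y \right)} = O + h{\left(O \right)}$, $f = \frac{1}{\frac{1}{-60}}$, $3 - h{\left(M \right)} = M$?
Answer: $-1872$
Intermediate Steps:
$h{\left(M \right)} = 3 - M$
$f = -60$ ($f = \frac{1}{- \frac{1}{60}} = -60$)
$n{\left(O,y \right)} = 3$ ($n{\left(O,y \right)} = O - \left(-3 + O\right) = 3$)
$-1875 + n{\left(36,f \right)} = -1875 + 3 = -1872$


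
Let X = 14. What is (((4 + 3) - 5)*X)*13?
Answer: 364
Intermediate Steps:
(((4 + 3) - 5)*X)*13 = (((4 + 3) - 5)*14)*13 = ((7 - 5)*14)*13 = (2*14)*13 = 28*13 = 364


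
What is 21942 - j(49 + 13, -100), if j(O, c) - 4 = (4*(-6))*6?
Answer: 22082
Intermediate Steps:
j(O, c) = -140 (j(O, c) = 4 + (4*(-6))*6 = 4 - 24*6 = 4 - 144 = -140)
21942 - j(49 + 13, -100) = 21942 - 1*(-140) = 21942 + 140 = 22082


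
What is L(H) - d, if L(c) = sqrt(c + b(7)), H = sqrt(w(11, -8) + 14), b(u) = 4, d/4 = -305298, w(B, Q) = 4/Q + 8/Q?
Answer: 1221192 + sqrt(16 + 10*sqrt(2))/2 ≈ 1.2212e+6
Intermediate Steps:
w(B, Q) = 12/Q
d = -1221192 (d = 4*(-305298) = -1221192)
H = 5*sqrt(2)/2 (H = sqrt(12/(-8) + 14) = sqrt(12*(-1/8) + 14) = sqrt(-3/2 + 14) = sqrt(25/2) = 5*sqrt(2)/2 ≈ 3.5355)
L(c) = sqrt(4 + c) (L(c) = sqrt(c + 4) = sqrt(4 + c))
L(H) - d = sqrt(4 + 5*sqrt(2)/2) - 1*(-1221192) = sqrt(4 + 5*sqrt(2)/2) + 1221192 = 1221192 + sqrt(4 + 5*sqrt(2)/2)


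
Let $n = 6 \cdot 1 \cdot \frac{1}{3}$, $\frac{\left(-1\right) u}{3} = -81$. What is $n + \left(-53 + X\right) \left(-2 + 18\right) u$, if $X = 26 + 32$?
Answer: $19442$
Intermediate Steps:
$X = 58$
$u = 243$ ($u = \left(-3\right) \left(-81\right) = 243$)
$n = 2$ ($n = 6 \cdot 1 \cdot \frac{1}{3} = 6 \cdot \frac{1}{3} = 2$)
$n + \left(-53 + X\right) \left(-2 + 18\right) u = 2 + \left(-53 + 58\right) \left(-2 + 18\right) 243 = 2 + 5 \cdot 16 \cdot 243 = 2 + 80 \cdot 243 = 2 + 19440 = 19442$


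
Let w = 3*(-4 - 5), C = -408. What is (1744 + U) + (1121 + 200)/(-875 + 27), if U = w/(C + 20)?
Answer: 143332051/82256 ≈ 1742.5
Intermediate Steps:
w = -27 (w = 3*(-9) = -27)
U = 27/388 (U = -27/(-408 + 20) = -27/(-388) = -1/388*(-27) = 27/388 ≈ 0.069588)
(1744 + U) + (1121 + 200)/(-875 + 27) = (1744 + 27/388) + (1121 + 200)/(-875 + 27) = 676699/388 + 1321/(-848) = 676699/388 + 1321*(-1/848) = 676699/388 - 1321/848 = 143332051/82256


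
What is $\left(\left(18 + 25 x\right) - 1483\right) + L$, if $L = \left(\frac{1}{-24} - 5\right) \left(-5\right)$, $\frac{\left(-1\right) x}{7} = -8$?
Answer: $- \frac{955}{24} \approx -39.792$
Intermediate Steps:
$x = 56$ ($x = \left(-7\right) \left(-8\right) = 56$)
$L = \frac{605}{24}$ ($L = \left(- \frac{1}{24} - 5\right) \left(-5\right) = \left(- \frac{121}{24}\right) \left(-5\right) = \frac{605}{24} \approx 25.208$)
$\left(\left(18 + 25 x\right) - 1483\right) + L = \left(\left(18 + 25 \cdot 56\right) - 1483\right) + \frac{605}{24} = \left(\left(18 + 1400\right) - 1483\right) + \frac{605}{24} = \left(1418 - 1483\right) + \frac{605}{24} = -65 + \frac{605}{24} = - \frac{955}{24}$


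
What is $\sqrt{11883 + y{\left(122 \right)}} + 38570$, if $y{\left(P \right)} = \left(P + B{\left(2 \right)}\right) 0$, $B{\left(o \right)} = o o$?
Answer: $38570 + \sqrt{11883} \approx 38679.0$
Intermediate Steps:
$B{\left(o \right)} = o^{2}$
$y{\left(P \right)} = 0$ ($y{\left(P \right)} = \left(P + 2^{2}\right) 0 = \left(P + 4\right) 0 = \left(4 + P\right) 0 = 0$)
$\sqrt{11883 + y{\left(122 \right)}} + 38570 = \sqrt{11883 + 0} + 38570 = \sqrt{11883} + 38570 = 38570 + \sqrt{11883}$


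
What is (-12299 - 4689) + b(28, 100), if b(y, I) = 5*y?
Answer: -16848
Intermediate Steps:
(-12299 - 4689) + b(28, 100) = (-12299 - 4689) + 5*28 = -16988 + 140 = -16848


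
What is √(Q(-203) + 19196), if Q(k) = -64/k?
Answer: 2*√197765239/203 ≈ 138.55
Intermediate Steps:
√(Q(-203) + 19196) = √(-64/(-203) + 19196) = √(-64*(-1/203) + 19196) = √(64/203 + 19196) = √(3896852/203) = 2*√197765239/203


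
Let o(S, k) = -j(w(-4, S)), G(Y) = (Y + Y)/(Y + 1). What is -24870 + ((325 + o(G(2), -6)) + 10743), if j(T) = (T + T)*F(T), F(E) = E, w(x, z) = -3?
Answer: -13820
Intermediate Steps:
j(T) = 2*T² (j(T) = (T + T)*T = (2*T)*T = 2*T²)
G(Y) = 2*Y/(1 + Y) (G(Y) = (2*Y)/(1 + Y) = 2*Y/(1 + Y))
o(S, k) = -18 (o(S, k) = -2*(-3)² = -2*9 = -1*18 = -18)
-24870 + ((325 + o(G(2), -6)) + 10743) = -24870 + ((325 - 18) + 10743) = -24870 + (307 + 10743) = -24870 + 11050 = -13820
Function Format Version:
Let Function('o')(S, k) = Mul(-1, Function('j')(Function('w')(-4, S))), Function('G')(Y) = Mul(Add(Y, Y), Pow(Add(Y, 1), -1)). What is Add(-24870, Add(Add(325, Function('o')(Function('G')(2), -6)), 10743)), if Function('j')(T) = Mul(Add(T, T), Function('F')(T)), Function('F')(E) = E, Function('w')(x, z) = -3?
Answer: -13820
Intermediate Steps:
Function('j')(T) = Mul(2, Pow(T, 2)) (Function('j')(T) = Mul(Add(T, T), T) = Mul(Mul(2, T), T) = Mul(2, Pow(T, 2)))
Function('G')(Y) = Mul(2, Y, Pow(Add(1, Y), -1)) (Function('G')(Y) = Mul(Mul(2, Y), Pow(Add(1, Y), -1)) = Mul(2, Y, Pow(Add(1, Y), -1)))
Function('o')(S, k) = -18 (Function('o')(S, k) = Mul(-1, Mul(2, Pow(-3, 2))) = Mul(-1, Mul(2, 9)) = Mul(-1, 18) = -18)
Add(-24870, Add(Add(325, Function('o')(Function('G')(2), -6)), 10743)) = Add(-24870, Add(Add(325, -18), 10743)) = Add(-24870, Add(307, 10743)) = Add(-24870, 11050) = -13820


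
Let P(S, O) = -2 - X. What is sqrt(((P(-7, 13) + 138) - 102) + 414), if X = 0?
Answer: 8*sqrt(7) ≈ 21.166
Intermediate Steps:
P(S, O) = -2 (P(S, O) = -2 - 1*0 = -2 + 0 = -2)
sqrt(((P(-7, 13) + 138) - 102) + 414) = sqrt(((-2 + 138) - 102) + 414) = sqrt((136 - 102) + 414) = sqrt(34 + 414) = sqrt(448) = 8*sqrt(7)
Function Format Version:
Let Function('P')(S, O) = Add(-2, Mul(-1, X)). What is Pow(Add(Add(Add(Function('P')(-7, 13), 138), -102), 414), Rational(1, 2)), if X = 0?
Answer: Mul(8, Pow(7, Rational(1, 2))) ≈ 21.166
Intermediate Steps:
Function('P')(S, O) = -2 (Function('P')(S, O) = Add(-2, Mul(-1, 0)) = Add(-2, 0) = -2)
Pow(Add(Add(Add(Function('P')(-7, 13), 138), -102), 414), Rational(1, 2)) = Pow(Add(Add(Add(-2, 138), -102), 414), Rational(1, 2)) = Pow(Add(Add(136, -102), 414), Rational(1, 2)) = Pow(Add(34, 414), Rational(1, 2)) = Pow(448, Rational(1, 2)) = Mul(8, Pow(7, Rational(1, 2)))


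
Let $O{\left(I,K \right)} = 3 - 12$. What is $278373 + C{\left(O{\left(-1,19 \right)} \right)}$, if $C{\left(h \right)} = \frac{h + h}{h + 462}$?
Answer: $\frac{42034317}{151} \approx 2.7837 \cdot 10^{5}$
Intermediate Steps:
$O{\left(I,K \right)} = -9$ ($O{\left(I,K \right)} = 3 - 12 = -9$)
$C{\left(h \right)} = \frac{2 h}{462 + h}$
$278373 + C{\left(O{\left(-1,19 \right)} \right)} = 278373 + 2 \left(-9\right) \frac{1}{462 - 9} = 278373 + 2 \left(-9\right) \frac{1}{453} = 278373 - \frac{6}{151} = \frac{42034317}{151}$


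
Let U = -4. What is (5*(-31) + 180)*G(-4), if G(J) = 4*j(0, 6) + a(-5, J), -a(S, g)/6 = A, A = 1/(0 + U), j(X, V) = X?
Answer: 75/2 ≈ 37.500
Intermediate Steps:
A = -¼ (A = 1/(0 - 4) = 1/(-4) = -¼ ≈ -0.25000)
a(S, g) = 3/2 (a(S, g) = -6*(-¼) = 3/2)
G(J) = 3/2 (G(J) = 4*0 + 3/2 = 0 + 3/2 = 3/2)
(5*(-31) + 180)*G(-4) = (5*(-31) + 180)*(3/2) = (-155 + 180)*(3/2) = 25*(3/2) = 75/2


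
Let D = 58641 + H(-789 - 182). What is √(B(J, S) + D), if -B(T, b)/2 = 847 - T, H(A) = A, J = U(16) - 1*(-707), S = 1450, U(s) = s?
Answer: √57422 ≈ 239.63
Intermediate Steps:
J = 723 (J = 16 - 1*(-707) = 16 + 707 = 723)
B(T, b) = -1694 + 2*T (B(T, b) = -2*(847 - T) = -1694 + 2*T)
D = 57670 (D = 58641 + (-789 - 182) = 58641 - 971 = 57670)
√(B(J, S) + D) = √((-1694 + 2*723) + 57670) = √((-1694 + 1446) + 57670) = √(-248 + 57670) = √57422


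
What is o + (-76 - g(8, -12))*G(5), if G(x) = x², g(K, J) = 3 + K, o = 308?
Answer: -1867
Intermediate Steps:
o + (-76 - g(8, -12))*G(5) = 308 + (-76 - (3 + 8))*5² = 308 + (-76 - 1*11)*25 = 308 + (-76 - 11)*25 = 308 - 87*25 = 308 - 2175 = -1867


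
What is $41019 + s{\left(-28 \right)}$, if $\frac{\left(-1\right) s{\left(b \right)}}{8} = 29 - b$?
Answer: $40563$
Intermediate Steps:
$s{\left(b \right)} = -232 + 8 b$ ($s{\left(b \right)} = - 8 \left(29 - b\right) = -232 + 8 b$)
$41019 + s{\left(-28 \right)} = 41019 + \left(-232 + 8 \left(-28\right)\right) = 41019 - 456 = 40563$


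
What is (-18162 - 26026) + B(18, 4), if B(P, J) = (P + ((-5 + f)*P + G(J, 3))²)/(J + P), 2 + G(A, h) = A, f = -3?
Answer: -475977/11 ≈ -43271.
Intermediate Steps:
G(A, h) = -2 + A
B(P, J) = (P + (-2 + J - 8*P)²)/(J + P) (B(P, J) = (P + ((-5 - 3)*P + (-2 + J))²)/(J + P) = (P + (-8*P + (-2 + J))²)/(J + P) = (P + (-2 + J - 8*P)²)/(J + P))
(-18162 - 26026) + B(18, 4) = (-18162 - 26026) + (18 + (-2 + 4 - 8*18)²)/(4 + 18) = -44188 + (18 + (-2 + 4 - 144)²)/22 = -44188 + (18 + (-142)²)/22 = -44188 + (18 + 20164)/22 = -44188 + (1/22)*20182 = -44188 + 10091/11 = -475977/11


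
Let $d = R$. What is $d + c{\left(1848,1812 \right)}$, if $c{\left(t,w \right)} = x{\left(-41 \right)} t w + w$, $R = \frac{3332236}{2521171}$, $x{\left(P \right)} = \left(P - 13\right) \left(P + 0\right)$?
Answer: $\frac{18691329175020232}{2521171} \approx 7.4138 \cdot 10^{9}$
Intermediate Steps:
$x{\left(P \right)} = P \left(-13 + P\right)$ ($x{\left(P \right)} = \left(-13 + P\right) P = P \left(-13 + P\right)$)
$R = \frac{3332236}{2521171}$ ($R = 3332236 \cdot \frac{1}{2521171} = \frac{3332236}{2521171} \approx 1.3217$)
$c{\left(t,w \right)} = w + 2214 t w$ ($c{\left(t,w \right)} = - 41 \left(-13 - 41\right) t w + w = \left(-41\right) \left(-54\right) t w + w = 2214 t w + w = w + 2214 t w$)
$d = \frac{3332236}{2521171} \approx 1.3217$
$d + c{\left(1848,1812 \right)} = \frac{3332236}{2521171} + 1812 \left(1 + 2214 \cdot 1848\right) = \frac{3332236}{2521171} + 1812 \left(1 + 4091472\right) = \frac{3332236}{2521171} + 1812 \cdot 4091473 = \frac{3332236}{2521171} + 7413749076 = \frac{18691329175020232}{2521171}$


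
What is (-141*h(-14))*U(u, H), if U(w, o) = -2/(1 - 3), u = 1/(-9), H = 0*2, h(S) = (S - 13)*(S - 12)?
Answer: -98982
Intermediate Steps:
h(S) = (-13 + S)*(-12 + S)
H = 0
u = -1/9 ≈ -0.11111
U(w, o) = 1 (U(w, o) = -2/(-2) = -1/2*(-2) = 1)
(-141*h(-14))*U(u, H) = -141*(156 + (-14)**2 - 25*(-14))*1 = -141*(156 + 196 + 350)*1 = -141*702*1 = -98982*1 = -98982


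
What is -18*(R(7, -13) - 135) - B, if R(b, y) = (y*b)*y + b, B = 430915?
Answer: -449905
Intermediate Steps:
R(b, y) = b + b*y² (R(b, y) = (b*y)*y + b = b*y² + b = b + b*y²)
-18*(R(7, -13) - 135) - B = -18*(7*(1 + (-13)²) - 135) - 1*430915 = -18*(7*(1 + 169) - 135) - 430915 = -18*(7*170 - 135) - 430915 = -18*(1190 - 135) - 430915 = -18*1055 - 430915 = -18990 - 430915 = -449905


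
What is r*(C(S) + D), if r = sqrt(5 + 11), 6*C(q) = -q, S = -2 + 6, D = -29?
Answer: -356/3 ≈ -118.67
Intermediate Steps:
S = 4
C(q) = -q/6 (C(q) = (-q)/6 = -q/6)
r = 4 (r = sqrt(16) = 4)
r*(C(S) + D) = 4*(-1/6*4 - 29) = 4*(-2/3 - 29) = 4*(-89/3) = -356/3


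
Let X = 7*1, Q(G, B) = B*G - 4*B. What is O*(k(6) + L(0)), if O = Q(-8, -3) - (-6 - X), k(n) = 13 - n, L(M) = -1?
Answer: 294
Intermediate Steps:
Q(G, B) = -4*B + B*G
X = 7
O = 49 (O = -3*(-4 - 8) - (-6 - 1*7) = -3*(-12) - (-6 - 7) = 36 - 1*(-13) = 36 + 13 = 49)
O*(k(6) + L(0)) = 49*((13 - 1*6) - 1) = 49*((13 - 6) - 1) = 49*(7 - 1) = 49*6 = 294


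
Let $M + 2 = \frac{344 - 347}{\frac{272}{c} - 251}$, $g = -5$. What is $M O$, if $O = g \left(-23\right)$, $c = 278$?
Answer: $- \frac{345445}{1511} \approx -228.62$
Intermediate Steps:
$O = 115$ ($O = \left(-5\right) \left(-23\right) = 115$)
$M = - \frac{69089}{34753}$ ($M = -2 + \frac{344 - 347}{\frac{272}{278} - 251} = -2 - \frac{3}{272 \cdot \frac{1}{278} - 251} = -2 - \frac{3}{\frac{136}{139} - 251} = -2 - \frac{3}{- \frac{34753}{139}} = -2 - - \frac{417}{34753} = -2 + \frac{417}{34753} = - \frac{69089}{34753} \approx -1.988$)
$M O = \left(- \frac{69089}{34753}\right) 115 = - \frac{345445}{1511}$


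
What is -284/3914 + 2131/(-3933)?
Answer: -248887/405099 ≈ -0.61439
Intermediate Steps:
-284/3914 + 2131/(-3933) = -284*1/3914 + 2131*(-1/3933) = -142/1957 - 2131/3933 = -248887/405099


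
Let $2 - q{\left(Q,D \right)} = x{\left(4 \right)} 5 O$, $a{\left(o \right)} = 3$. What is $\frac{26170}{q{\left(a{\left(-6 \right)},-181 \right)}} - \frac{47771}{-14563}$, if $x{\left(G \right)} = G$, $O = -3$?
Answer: $\frac{192037756}{451453} \approx 425.38$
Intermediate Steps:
$q{\left(Q,D \right)} = 62$ ($q{\left(Q,D \right)} = 2 - 4 \cdot 5 \left(-3\right) = 2 - 20 \left(-3\right) = 2 - -60 = 2 + 60 = 62$)
$\frac{26170}{q{\left(a{\left(-6 \right)},-181 \right)}} - \frac{47771}{-14563} = \frac{26170}{62} - \frac{47771}{-14563} = 26170 \cdot \frac{1}{62} - - \frac{47771}{14563} = \frac{13085}{31} + \frac{47771}{14563} = \frac{192037756}{451453}$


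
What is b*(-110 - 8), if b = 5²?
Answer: -2950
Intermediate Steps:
b = 25
b*(-110 - 8) = 25*(-110 - 8) = 25*(-118) = -2950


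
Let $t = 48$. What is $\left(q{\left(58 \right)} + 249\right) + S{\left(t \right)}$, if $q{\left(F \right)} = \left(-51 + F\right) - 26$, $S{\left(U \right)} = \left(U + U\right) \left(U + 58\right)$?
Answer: $10406$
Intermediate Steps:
$S{\left(U \right)} = 2 U \left(58 + U\right)$
$q{\left(F \right)} = -77 + F$
$\left(q{\left(58 \right)} + 249\right) + S{\left(t \right)} = \left(\left(-77 + 58\right) + 249\right) + 2 \cdot 48 \left(58 + 48\right) = \left(-19 + 249\right) + 2 \cdot 48 \cdot 106 = 230 + 10176 = 10406$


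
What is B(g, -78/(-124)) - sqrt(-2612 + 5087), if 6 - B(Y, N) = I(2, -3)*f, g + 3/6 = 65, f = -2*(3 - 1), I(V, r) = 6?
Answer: 30 - 15*sqrt(11) ≈ -19.749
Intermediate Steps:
f = -4 (f = -2*2 = -4)
g = 129/2 (g = -1/2 + 65 = 129/2 ≈ 64.500)
B(Y, N) = 30 (B(Y, N) = 6 - 6*(-4) = 6 - 1*(-24) = 6 + 24 = 30)
B(g, -78/(-124)) - sqrt(-2612 + 5087) = 30 - sqrt(-2612 + 5087) = 30 - sqrt(2475) = 30 - 15*sqrt(11)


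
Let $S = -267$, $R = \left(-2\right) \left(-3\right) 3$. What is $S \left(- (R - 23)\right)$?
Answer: $-1335$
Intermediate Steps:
$R = 18$ ($R = 6 \cdot 3 = 18$)
$S \left(- (R - 23)\right) = - 267 \left(- (18 - 23)\right) = - 267 \left(\left(-1\right) \left(-5\right)\right) = \left(-267\right) 5 = -1335$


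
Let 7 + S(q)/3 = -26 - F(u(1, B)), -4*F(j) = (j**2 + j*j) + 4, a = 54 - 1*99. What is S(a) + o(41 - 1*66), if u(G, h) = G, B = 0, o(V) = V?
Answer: -239/2 ≈ -119.50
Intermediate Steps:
a = -45 (a = 54 - 99 = -45)
F(j) = -1 - j**2/2 (F(j) = -((j**2 + j*j) + 4)/4 = -((j**2 + j**2) + 4)/4 = -(2*j**2 + 4)/4 = -(4 + 2*j**2)/4 = -1 - j**2/2)
S(q) = -189/2 (S(q) = -21 + 3*(-26 - (-1 - 1/2*1**2)) = -21 + 3*(-26 - (-1 - 1/2*1)) = -21 + 3*(-26 - (-1 - 1/2)) = -21 + 3*(-26 - 1*(-3/2)) = -21 + 3*(-26 + 3/2) = -21 + 3*(-49/2) = -21 - 147/2 = -189/2)
S(a) + o(41 - 1*66) = -189/2 + (41 - 1*66) = -189/2 + (41 - 66) = -189/2 - 25 = -239/2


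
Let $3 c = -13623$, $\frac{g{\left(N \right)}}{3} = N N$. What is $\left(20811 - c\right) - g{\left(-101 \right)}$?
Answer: $-5251$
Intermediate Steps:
$g{\left(N \right)} = 3 N^{2}$ ($g{\left(N \right)} = 3 N N = 3 N^{2}$)
$c = -4541$ ($c = \frac{1}{3} \left(-13623\right) = -4541$)
$\left(20811 - c\right) - g{\left(-101 \right)} = \left(20811 - -4541\right) - 3 \left(-101\right)^{2} = \left(20811 + 4541\right) - 3 \cdot 10201 = 25352 - 30603 = -5251$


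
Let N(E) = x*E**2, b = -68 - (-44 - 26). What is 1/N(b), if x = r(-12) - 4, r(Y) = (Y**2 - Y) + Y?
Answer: 1/560 ≈ 0.0017857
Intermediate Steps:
r(Y) = Y**2
x = 140 (x = (-12)**2 - 4 = 144 - 4 = 140)
b = 2 (b = -68 - 1*(-70) = -68 + 70 = 2)
N(E) = 140*E**2
1/N(b) = 1/(140*2**2) = 1/(140*4) = 1/560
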